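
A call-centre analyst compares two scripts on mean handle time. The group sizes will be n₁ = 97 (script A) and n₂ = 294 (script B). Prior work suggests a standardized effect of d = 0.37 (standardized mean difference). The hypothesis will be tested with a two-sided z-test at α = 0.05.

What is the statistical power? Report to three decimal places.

Noncentrality parameter: δ = d / √(1/n₁ + 1/n₂) = 0.37 / √(1/97 + 1/294) = 3.1599
Two-sided α = 0.05 → critical value z_{0.025} = 1.960.
Power = Φ(δ − 1.960) + Φ(−δ − 1.960) = Φ(1.200) + Φ(-5.120) = 0.8849 + 0.0000 = 0.8849.

Power ≈ 0.885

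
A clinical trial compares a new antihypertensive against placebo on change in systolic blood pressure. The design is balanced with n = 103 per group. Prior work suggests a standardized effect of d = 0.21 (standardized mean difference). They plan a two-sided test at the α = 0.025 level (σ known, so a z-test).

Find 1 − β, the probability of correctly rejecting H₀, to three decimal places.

Noncentrality parameter: λ = d·√(n/2) = 0.21 × √(103/2) = 1.5070
Critical value for a two-sided test at α = 0.025: z_{α/2} = 2.241.
Power = Φ(λ − 2.241) + Φ(−λ − 2.241) = Φ(-0.734) + Φ(-3.748) = 0.2314 + 0.0001 = 0.2315.

Power ≈ 0.231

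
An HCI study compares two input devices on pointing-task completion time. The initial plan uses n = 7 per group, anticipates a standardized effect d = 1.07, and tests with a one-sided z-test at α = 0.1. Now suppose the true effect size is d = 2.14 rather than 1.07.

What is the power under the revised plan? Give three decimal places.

With d = 2.14: δ = d·√(n/2) = 2.14 × √(7/2) = 4.0036. Critical value z_{0.1} = 1.282.
Revised power = P(Z > 1.282 − δ) = Φ(2.722) = 0.9968.

Power ≈ 0.997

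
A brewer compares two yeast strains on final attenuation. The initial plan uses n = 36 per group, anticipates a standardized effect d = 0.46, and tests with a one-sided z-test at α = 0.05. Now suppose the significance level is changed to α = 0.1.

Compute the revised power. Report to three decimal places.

Power ≈ 0.749

δ = d·√(n/2) = 0.46 × √(36/2) = 1.9516 (unchanged). New critical value: z_{0.1} = 1.282.
Revised power = Φ(δ − 1.282) = Φ(0.670) = 0.7486.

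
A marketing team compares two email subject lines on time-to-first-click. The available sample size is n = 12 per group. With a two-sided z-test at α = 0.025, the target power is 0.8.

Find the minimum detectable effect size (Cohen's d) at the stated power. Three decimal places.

Need Φ(δ − 2.241) = 0.8, so δ = 2.241 + 0.842 = 3.083.
(The second rejection-region term Φ(−δ − z_{α/2}) is negligible and dropped.)
δ = d·√(n/2) ⇒ d = δ/√(n/2) = 3.083/√(12/2) = 1.2586.

d ≈ 1.259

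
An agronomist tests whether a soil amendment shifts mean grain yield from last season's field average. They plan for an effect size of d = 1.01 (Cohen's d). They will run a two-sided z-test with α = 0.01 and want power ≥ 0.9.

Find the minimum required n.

n = 15

Set Φ(δ − 2.576) = 0.9; then δ − 2.576 = Φ⁻¹(0.9) = 1.282, giving δ = 3.857.
(Ignoring the negligible lower-tail rejection probability gives the usual closed-form inversion.)
δ = d·√n ⇒ n = (δ/d)² = (3.857 / 1.01)² = 14.59.
Rounding up, n = 15.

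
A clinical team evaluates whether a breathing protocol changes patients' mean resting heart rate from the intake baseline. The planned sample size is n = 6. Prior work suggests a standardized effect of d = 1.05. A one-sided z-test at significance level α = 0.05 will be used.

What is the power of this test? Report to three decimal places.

Power ≈ 0.823

Noncentrality parameter: δ = d·√n = 1.05 × √6 = 2.5720
Critical value for a one-sided test at α = 0.05: z_α = 1.645.
Power = Φ(δ − 1.645) = Φ(0.927) = 0.8231.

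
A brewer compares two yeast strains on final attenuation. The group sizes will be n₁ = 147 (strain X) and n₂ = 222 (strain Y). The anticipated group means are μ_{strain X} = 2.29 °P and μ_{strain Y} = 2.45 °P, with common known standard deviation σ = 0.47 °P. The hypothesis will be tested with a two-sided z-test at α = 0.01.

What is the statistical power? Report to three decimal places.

Standardized effect: d = |μ_{strain X} − μ_{strain Y}| / σ = |2.29 − 2.45| / 0.47 = 0.3404
Noncentrality parameter: δ = d / √(1/n₁ + 1/n₂) = 0.3404 / √(1/147 + 1/222) = 3.2014
Two-sided α = 0.01 → critical value z_{0.005} = 2.576.
Power = Φ(δ − 2.576) + Φ(−δ − 2.576) = Φ(0.626) + Φ(-5.777) = 0.7342 + 0.0000 = 0.7342.

Power ≈ 0.734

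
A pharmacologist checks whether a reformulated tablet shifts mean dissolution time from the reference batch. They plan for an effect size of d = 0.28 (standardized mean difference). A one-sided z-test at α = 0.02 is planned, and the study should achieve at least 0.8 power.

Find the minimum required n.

n = 107

Set Φ(δ − 2.054) = 0.8; then δ − 2.054 = Φ⁻¹(0.8) = 0.842, giving δ = 2.895.
δ = d·√n ⇒ n = (δ/d)² = (2.895 / 0.28)² = 106.93.
Round up to the next whole unit.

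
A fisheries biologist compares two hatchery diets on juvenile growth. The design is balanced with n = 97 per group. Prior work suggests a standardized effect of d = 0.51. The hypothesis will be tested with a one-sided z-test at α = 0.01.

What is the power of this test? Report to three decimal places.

Noncentrality parameter: δ = d·√(n/2) = 0.51 × √(97/2) = 3.5517
One-sided α = 0.01 → critical value z_{0.01} = 2.326.
Power = Φ(δ − 2.326) = Φ(1.225) = 0.8898.

Power ≈ 0.890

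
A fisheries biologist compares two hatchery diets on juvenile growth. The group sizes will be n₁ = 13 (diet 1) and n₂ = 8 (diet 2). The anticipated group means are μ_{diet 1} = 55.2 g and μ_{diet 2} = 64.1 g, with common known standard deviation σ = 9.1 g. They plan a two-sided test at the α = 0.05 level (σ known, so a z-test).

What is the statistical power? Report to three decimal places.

Power ≈ 0.586

Standardized effect: d = |μ_{diet 1} − μ_{diet 2}| / σ = |55.2 − 64.1| / 9.1 = 0.9780
Noncentrality parameter: δ = d / √(1/n₁ + 1/n₂) = 0.9780 / √(1/13 + 1/8) = 2.1765
Two-sided α = 0.05 → critical value z_{0.025} = 1.960.
Power = Φ(δ − 1.960) + Φ(−δ − 1.960) = Φ(0.217) + Φ(-4.136) = 0.5857 + 0.0000 = 0.5857.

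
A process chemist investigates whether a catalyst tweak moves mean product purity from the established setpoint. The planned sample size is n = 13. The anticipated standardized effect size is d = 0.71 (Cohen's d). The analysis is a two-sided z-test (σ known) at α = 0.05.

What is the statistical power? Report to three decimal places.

Noncentrality parameter: δ = d·√n = 0.71 × √13 = 2.5599
Critical value for a two-sided test at α = 0.05: z_{α/2} = 1.960.
Power = Φ(δ − 1.960) + Φ(−δ − 1.960) = Φ(0.600) + Φ(-4.520) = 0.7257 + 0.0000 = 0.7257.

Power ≈ 0.726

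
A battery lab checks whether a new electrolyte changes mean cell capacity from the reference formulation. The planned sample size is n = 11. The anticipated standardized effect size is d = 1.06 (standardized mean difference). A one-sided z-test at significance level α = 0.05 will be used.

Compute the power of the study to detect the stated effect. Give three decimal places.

Noncentrality parameter: δ = d·√n = 1.06 × √11 = 3.5156
Critical value for a one-sided test at α = 0.05: z_α = 1.645.
Power = P(Z > 1.645 − δ) = Φ(1.871) = 0.9693.

Power ≈ 0.969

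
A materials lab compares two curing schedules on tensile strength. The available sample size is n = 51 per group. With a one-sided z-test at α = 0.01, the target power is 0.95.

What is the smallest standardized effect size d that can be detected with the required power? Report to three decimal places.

Required noncentrality: δ = z_{0.01} + z_{0.05} = 2.326 + 1.645 = 3.971.
δ = d·√(n/2) ⇒ d = δ/√(n/2) = 3.971/√(51/2) = 0.7864.

d ≈ 0.786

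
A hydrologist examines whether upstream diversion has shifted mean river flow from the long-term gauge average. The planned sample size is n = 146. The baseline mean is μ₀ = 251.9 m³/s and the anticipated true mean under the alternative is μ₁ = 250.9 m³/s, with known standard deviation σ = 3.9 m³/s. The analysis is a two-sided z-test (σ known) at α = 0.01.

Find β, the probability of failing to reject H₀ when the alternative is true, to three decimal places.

β ≈ 0.301

Standardized effect: d = |μ₁ − μ₀| / σ = |250.9 − 251.9| / 3.9 = 0.2564
Noncentrality parameter: δ = d·√n = 0.2564 × √146 = 3.0982
Critical value for a two-sided test at α = 0.01: z_{α/2} = 2.576.
Power = Φ(δ − 2.576) + Φ(−δ − 2.576) = Φ(0.522) + Φ(-5.674) = 0.6993 + 0.0000 = 0.6993.
Type II error: β = 1 − power = 1 − 0.6993 = 0.3007.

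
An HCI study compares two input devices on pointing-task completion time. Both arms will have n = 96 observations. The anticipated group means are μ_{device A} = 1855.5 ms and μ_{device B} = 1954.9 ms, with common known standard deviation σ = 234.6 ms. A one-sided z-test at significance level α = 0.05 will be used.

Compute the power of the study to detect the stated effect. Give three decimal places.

Standardized effect: d = |μ_{device A} − μ_{device B}| / σ = |1855.5 − 1954.9| / 234.6 = 0.4237
Noncentrality parameter: δ = d·√(n/2) = 0.4237 × √(96/2) = 2.9355
One-sided α = 0.05 → critical value z_{0.05} = 1.645.
Power = P(Z > 1.645 − δ) = Φ(1.291) = 0.9016.

Power ≈ 0.902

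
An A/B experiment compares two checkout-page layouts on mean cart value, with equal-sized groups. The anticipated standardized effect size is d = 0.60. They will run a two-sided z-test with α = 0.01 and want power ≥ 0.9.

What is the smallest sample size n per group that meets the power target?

n = 83 per group

For power 0.9 need Φ(δ − z_{0.005}) = 0.9, so δ = z_{0.005} + z_{0.10} = 2.576 + 1.282 = 3.857.
(Ignoring the negligible lower-tail rejection probability gives the usual closed-form inversion.)
δ = d·√(n/2) ⇒ n = 2(δ/d)² = 2 × (3.857 / 0.60)² = 82.66.
Rounding up, n = 83 per group.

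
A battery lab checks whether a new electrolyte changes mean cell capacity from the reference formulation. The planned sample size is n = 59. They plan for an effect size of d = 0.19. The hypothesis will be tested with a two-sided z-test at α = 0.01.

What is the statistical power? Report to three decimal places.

Power ≈ 0.132

Noncentrality parameter: δ = d·√n = 0.19 × √59 = 1.4594
Critical value for a two-sided test at α = 0.01: z_{α/2} = 2.576.
Power = Φ(δ − 2.576) + Φ(−δ − 2.576) = Φ(-1.116) + Φ(-4.035) = 0.1321 + 0.0000 = 0.1322.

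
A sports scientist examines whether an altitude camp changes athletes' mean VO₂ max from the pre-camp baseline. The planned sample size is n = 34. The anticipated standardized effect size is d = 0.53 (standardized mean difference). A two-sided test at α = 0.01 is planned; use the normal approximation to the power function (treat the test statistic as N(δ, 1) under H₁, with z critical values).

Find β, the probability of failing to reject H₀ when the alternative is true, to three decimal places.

Noncentrality parameter: δ = d·√n = 0.53 × √34 = 3.0904
Two-sided α = 0.01 → critical value z_{0.005} = 2.576.
Power = Φ(δ − 2.576) + Φ(−δ − 2.576) = Φ(0.515) + Φ(-5.666) = 0.6966 + 0.0000 = 0.6966.
Type II error: β = 1 − power = 1 − 0.6966 = 0.3034.

β ≈ 0.303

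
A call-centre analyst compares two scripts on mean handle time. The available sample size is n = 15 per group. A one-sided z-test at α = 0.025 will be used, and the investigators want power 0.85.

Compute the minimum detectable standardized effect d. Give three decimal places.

Need Φ(δ − 1.960) = 0.85, so δ = 1.960 + 1.036 = 2.996.
δ = d·√(n/2) ⇒ d = δ/√(n/2) = 2.996/√(15/2) = 1.0941.

d ≈ 1.094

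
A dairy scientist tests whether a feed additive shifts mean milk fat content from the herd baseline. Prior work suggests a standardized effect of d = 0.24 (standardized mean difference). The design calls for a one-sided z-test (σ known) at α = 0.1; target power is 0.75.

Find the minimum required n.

n = 67

For power 0.75 need Φ(δ − z_{0.1}) = 0.75, so δ = z_{0.1} + z_{0.25} = 1.282 + 0.674 = 1.956.
δ = d·√n ⇒ n = (δ/d)² = (1.956 / 0.24)² = 66.43.
Rounding up, n = 67.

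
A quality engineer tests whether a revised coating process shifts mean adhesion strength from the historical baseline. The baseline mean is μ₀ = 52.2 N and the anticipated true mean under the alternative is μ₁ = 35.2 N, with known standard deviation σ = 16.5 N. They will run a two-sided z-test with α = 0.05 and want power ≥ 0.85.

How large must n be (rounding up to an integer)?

n = 9

Standardized effect: d = |μ₁ − μ₀| / σ = |35.2 − 52.2| / 16.5 = 1.0303
Set Φ(δ − 1.960) = 0.85; then δ − 1.960 = Φ⁻¹(0.85) = 1.036, giving δ = 2.996.
(Ignoring the negligible lower-tail rejection probability gives the usual closed-form inversion.)
δ = d·√n ⇒ n = (δ/d)² = (2.996 / 1.0303)² = 8.46.
Round up to the next whole unit.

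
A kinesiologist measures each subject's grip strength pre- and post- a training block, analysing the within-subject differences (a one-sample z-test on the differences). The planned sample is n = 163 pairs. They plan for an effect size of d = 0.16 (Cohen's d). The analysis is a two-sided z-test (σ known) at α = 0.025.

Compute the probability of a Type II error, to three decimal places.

β ≈ 0.579

Noncentrality parameter: δ = d·√n = 0.16 × √163 = 2.0427
Critical value for a two-sided test at α = 0.025: z_{α/2} = 2.241.
Power = Φ(δ − 2.241) + Φ(−δ − 2.241) = Φ(-0.199) + Φ(-4.284) = 0.4213 + 0.0000 = 0.4213.
Type II error: β = 1 − power = 1 − 0.4213 = 0.5787.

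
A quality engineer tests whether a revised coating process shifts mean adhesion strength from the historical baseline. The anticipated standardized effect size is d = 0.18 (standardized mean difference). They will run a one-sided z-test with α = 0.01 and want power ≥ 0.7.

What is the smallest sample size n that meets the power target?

n = 251

Set Φ(δ − 2.326) = 0.7; then δ − 2.326 = Φ⁻¹(0.7) = 0.524, giving δ = 2.851.
δ = d·√n ⇒ n = (δ/d)² = (2.851 / 0.18)² = 250.83.
Round up to the next whole unit.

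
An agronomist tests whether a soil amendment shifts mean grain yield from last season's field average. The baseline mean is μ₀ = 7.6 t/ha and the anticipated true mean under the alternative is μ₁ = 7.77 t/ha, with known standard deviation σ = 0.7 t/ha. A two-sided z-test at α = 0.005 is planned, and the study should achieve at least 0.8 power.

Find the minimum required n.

Standardized effect: d = |μ₁ − μ₀| / σ = |7.77 − 7.6| / 0.7 = 0.2429
For power 0.8 need Φ(δ − z_{0.0025}) = 0.8, so δ = z_{0.0025} + z_{0.20} = 2.807 + 0.842 = 3.649.
(The Φ(−δ − z_{α/2}) term is vanishingly small for δ > 0 and is dropped in the standard sample-size formula.)
δ = d·√n ⇒ n = (δ/d)² = (3.649 / 0.2429)² = 225.72.
Round up to the next whole unit.

n = 226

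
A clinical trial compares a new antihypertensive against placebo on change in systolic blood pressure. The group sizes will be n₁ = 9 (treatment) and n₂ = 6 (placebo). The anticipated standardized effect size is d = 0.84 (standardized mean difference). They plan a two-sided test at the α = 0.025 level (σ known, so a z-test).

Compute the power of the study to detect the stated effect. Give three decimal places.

Noncentrality parameter: δ = d / √(1/n₁ + 1/n₂) = 0.84 / √(1/9 + 1/6) = 1.5938
Critical value for a two-sided test at α = 0.025: z_{α/2} = 2.241.
Power = Φ(δ − 2.241) + Φ(−δ − 2.241) = Φ(-0.648) + Φ(-3.835) = 0.2586 + 0.0001 = 0.2587.

Power ≈ 0.259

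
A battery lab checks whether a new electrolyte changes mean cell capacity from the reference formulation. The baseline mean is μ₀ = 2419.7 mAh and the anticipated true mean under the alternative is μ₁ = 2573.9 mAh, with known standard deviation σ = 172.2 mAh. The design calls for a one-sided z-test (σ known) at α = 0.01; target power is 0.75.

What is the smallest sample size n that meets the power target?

Standardized effect: d = |μ₁ − μ₀| / σ = |2573.9 − 2419.7| / 172.2 = 0.8955
Set Φ(δ − 2.326) = 0.75; then δ − 2.326 = Φ⁻¹(0.75) = 0.674, giving δ = 3.001.
δ = d·√n ⇒ n = (δ/d)² = (3.001 / 0.8955)² = 11.23.
Round up to the next whole unit.

n = 12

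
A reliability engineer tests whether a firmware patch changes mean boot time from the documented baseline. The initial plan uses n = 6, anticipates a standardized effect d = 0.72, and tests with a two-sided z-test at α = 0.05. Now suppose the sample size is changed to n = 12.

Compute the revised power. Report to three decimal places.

Power ≈ 0.703

With n = 12: δ = d·√n = 0.72 × √12 = 2.4942. Critical value z_{0.025} = 1.960.
Revised power = Φ(δ − 1.960) + Φ(−δ − 1.960) = Φ(0.534) + Φ(-4.454) = 0.7034 + 0.0000 = 0.7034.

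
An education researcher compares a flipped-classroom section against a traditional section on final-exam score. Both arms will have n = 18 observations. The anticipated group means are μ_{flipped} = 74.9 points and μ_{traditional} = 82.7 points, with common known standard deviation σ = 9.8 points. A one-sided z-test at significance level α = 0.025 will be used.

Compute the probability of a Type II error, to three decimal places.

Standardized effect: d = |μ_{flipped} − μ_{traditional}| / σ = |74.9 − 82.7| / 9.8 = 0.7959
Noncentrality parameter: δ = d·√(n/2) = 0.7959 × √(18/2) = 2.3878
Critical value for a one-sided test at α = 0.025: z_α = 1.960.
Power = Φ(δ − 1.960) = Φ(0.428) = 0.6656.
Type II error: β = 1 − power = 1 − 0.6656 = 0.3344.

β ≈ 0.334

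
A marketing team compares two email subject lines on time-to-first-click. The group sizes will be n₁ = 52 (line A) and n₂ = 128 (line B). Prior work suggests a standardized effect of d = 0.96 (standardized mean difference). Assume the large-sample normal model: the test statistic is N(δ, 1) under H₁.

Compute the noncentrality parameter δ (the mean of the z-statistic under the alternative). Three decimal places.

δ = d / √(1/n₁ + 1/n₂) = 0.96 / √(1/52 + 1/128) = 5.8377

δ ≈ 5.838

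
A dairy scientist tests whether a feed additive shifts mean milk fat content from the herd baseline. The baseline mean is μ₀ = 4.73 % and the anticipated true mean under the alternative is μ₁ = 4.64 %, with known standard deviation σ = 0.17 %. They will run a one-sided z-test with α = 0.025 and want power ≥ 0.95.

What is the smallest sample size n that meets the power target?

n = 47

Standardized effect: d = |μ₁ − μ₀| / σ = |4.64 − 4.73| / 0.17 = 0.5294
Set Φ(δ − 1.960) = 0.95; then δ − 1.960 = Φ⁻¹(0.95) = 1.645, giving δ = 3.605.
δ = d·√n ⇒ n = (δ/d)² = (3.605 / 0.5294)² = 46.36.
Round up to the next whole unit.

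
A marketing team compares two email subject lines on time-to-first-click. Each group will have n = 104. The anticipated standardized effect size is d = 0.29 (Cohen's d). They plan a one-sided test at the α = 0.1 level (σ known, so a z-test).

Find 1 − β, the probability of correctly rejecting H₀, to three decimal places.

Noncentrality parameter: δ = d·√(n/2) = 0.29 × √(104/2) = 2.0912
Critical value for a one-sided test at α = 0.1: z_α = 1.282.
Power = Φ(δ − 1.282) = Φ(0.810) = 0.7909.

Power ≈ 0.791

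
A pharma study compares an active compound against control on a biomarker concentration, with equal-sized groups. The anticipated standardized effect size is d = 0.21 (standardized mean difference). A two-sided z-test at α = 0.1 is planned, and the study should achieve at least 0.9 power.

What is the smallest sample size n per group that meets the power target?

n = 389 per group

Set Φ(δ − 1.645) = 0.9; then δ − 1.645 = Φ⁻¹(0.9) = 1.282, giving δ = 2.926.
(The Φ(−δ − z_{α/2}) term is vanishingly small for δ > 0 and is dropped in the standard sample-size formula.)
δ = d·√(n/2) ⇒ n = 2(δ/d)² = 2 × (2.926 / 0.21)² = 388.38.
Round up to the next whole unit.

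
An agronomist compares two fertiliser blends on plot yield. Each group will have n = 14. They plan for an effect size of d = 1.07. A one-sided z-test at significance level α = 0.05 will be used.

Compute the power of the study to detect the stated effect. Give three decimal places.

Noncentrality parameter: δ = d·√(n/2) = 1.07 × √(14/2) = 2.8310
Critical value for a one-sided test at α = 0.05: z_α = 1.645.
Power = P(Z > 1.645 − δ) = Φ(1.186) = 0.8822.

Power ≈ 0.882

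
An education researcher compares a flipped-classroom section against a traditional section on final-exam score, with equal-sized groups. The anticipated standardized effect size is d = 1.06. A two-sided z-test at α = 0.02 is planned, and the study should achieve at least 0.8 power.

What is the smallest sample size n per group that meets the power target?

Set Φ(δ − 2.326) = 0.8; then δ − 2.326 = Φ⁻¹(0.8) = 0.842, giving δ = 3.168.
(The Φ(−δ − z_{α/2}) term is vanishingly small for δ > 0 and is dropped in the standard sample-size formula.)
δ = d·√(n/2) ⇒ n = 2(δ/d)² = 2 × (3.168 / 1.06)² = 17.86.
Rounding up, n = 18 per group.

n = 18 per group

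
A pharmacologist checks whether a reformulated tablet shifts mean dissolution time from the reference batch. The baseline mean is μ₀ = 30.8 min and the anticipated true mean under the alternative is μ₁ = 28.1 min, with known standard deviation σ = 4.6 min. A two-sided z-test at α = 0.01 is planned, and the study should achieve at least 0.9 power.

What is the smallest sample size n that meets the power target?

Standardized effect: d = |μ₁ − μ₀| / σ = |28.1 − 30.8| / 4.6 = 0.5870
Set Φ(δ − 2.576) = 0.9; then δ − 2.576 = Φ⁻¹(0.9) = 1.282, giving δ = 3.857.
(For δ > 0 the lower-tail rejection region contributes negligibly to power, so the one-term inversion is standard.)
δ = d·√n ⇒ n = (δ/d)² = (3.857 / 0.5870)² = 43.19.
Rounding up, n = 44.

n = 44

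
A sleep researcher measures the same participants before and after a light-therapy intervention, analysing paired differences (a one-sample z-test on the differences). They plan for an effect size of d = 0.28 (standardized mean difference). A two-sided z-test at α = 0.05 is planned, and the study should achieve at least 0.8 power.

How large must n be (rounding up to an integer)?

n = 101

Set Φ(δ − 1.960) = 0.8; then δ − 1.960 = Φ⁻¹(0.8) = 0.842, giving δ = 2.802.
(Ignoring the negligible lower-tail rejection probability gives the usual closed-form inversion.)
δ = d·√n ⇒ n = (δ/d)² = (2.802 / 0.28)² = 100.11.
Rounding up, n = 101.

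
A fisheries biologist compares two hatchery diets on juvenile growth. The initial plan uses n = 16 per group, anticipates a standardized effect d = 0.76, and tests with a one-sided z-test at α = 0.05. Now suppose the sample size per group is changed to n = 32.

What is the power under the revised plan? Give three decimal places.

With n = 32 per group: δ = d·√(n/2) = 0.76 × √(32/2) = 3.0400. Critical value z_{0.05} = 1.645.
Revised power = P(Z > 1.645 − δ) = Φ(1.395) = 0.9185.

Power ≈ 0.919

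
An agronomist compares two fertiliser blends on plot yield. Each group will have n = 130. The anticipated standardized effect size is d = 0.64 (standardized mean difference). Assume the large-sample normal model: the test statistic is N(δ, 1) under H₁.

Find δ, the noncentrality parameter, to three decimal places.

δ ≈ 5.160

δ = d·√(n/2) = 0.64 × √(130/2) = 5.1598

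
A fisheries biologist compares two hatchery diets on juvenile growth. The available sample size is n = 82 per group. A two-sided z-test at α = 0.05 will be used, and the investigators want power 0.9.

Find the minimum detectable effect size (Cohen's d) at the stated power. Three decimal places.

d ≈ 0.506

Need Φ(δ − 1.960) = 0.9, so δ = 1.960 + 1.282 = 3.242.
(The second rejection-region term Φ(−δ − z_{α/2}) is negligible and dropped.)
δ = d·√(n/2) ⇒ d = δ/√(n/2) = 3.242/√(82/2) = 0.5062.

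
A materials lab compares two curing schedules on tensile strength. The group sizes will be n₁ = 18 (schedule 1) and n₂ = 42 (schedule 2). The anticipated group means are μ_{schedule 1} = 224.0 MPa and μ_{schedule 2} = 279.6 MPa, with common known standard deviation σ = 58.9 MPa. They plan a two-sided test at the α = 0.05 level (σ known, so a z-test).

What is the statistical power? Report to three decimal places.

Standardized effect: d = |μ_{schedule 1} − μ_{schedule 2}| / σ = |224.0 − 279.6| / 58.9 = 0.9440
Noncentrality parameter: δ = d / √(1/n₁ + 1/n₂) = 0.9440 / √(1/18 + 1/42) = 3.3508
Critical value for a two-sided test at α = 0.05: z_{α/2} = 1.960.
Power = Φ(δ − 1.960) + Φ(−δ − 1.960) = Φ(1.391) + Φ(-5.311) = 0.9179 + 0.0000 = 0.9179.

Power ≈ 0.918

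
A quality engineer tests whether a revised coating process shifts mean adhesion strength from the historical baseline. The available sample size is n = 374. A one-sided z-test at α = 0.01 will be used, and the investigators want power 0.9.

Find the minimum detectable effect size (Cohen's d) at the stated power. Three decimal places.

Need Φ(δ − 2.326) = 0.9, so δ = 2.326 + 1.282 = 3.608.
δ = d·√n ⇒ d = δ/√n = 3.608/√374 = 0.1866.

d ≈ 0.187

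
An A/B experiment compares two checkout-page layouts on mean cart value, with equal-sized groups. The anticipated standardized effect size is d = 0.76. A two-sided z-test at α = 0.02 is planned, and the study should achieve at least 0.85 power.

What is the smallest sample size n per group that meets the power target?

n = 40 per group

For power 0.85 need Φ(δ − z_{0.01}) = 0.85, so δ = z_{0.01} + z_{0.15} = 2.326 + 1.036 = 3.363.
(Ignoring the negligible lower-tail rejection probability gives the usual closed-form inversion.)
δ = d·√(n/2) ⇒ n = 2(δ/d)² = 2 × (3.363 / 0.76)² = 39.16.
Rounding up, n = 40 per group.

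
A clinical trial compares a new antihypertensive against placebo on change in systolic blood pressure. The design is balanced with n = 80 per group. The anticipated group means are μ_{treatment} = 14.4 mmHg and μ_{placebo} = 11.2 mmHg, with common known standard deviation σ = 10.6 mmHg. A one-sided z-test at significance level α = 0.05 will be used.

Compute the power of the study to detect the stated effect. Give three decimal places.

Standardized effect: d = |μ_{treatment} − μ_{placebo}| / σ = |14.4 − 11.2| / 10.6 = 0.3019
Noncentrality parameter: δ = d·√(n/2) = 0.3019 × √(80/2) = 1.9093
Critical value for a one-sided test at α = 0.05: z_α = 1.645.
Power = Φ(δ − 1.645) = Φ(0.264) = 0.6043.

Power ≈ 0.604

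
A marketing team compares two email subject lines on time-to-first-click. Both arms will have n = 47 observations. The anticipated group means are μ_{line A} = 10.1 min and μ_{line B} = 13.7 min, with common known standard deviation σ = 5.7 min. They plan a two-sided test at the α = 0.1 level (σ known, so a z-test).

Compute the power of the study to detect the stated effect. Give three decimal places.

Power ≈ 0.922

Standardized effect: d = |μ_{line A} − μ_{line B}| / σ = |10.1 − 13.7| / 5.7 = 0.6316
Noncentrality parameter: δ = d·√(n/2) = 0.6316 × √(47/2) = 3.0617
Critical value for a two-sided test at α = 0.1: z_{α/2} = 1.645.
Power = Φ(δ − 1.645) + Φ(−δ − 1.645) = Φ(1.417) + Φ(-4.707) = 0.9217 + 0.0000 = 0.9217.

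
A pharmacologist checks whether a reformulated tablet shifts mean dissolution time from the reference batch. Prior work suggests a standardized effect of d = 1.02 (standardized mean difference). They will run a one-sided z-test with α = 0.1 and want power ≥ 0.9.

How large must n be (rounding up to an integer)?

Set Φ(δ − 1.282) = 0.9; then δ − 1.282 = Φ⁻¹(0.9) = 1.282, giving δ = 2.563.
δ = d·√n ⇒ n = (δ/d)² = (2.563 / 1.02)² = 6.31.
Rounding up, n = 7.

n = 7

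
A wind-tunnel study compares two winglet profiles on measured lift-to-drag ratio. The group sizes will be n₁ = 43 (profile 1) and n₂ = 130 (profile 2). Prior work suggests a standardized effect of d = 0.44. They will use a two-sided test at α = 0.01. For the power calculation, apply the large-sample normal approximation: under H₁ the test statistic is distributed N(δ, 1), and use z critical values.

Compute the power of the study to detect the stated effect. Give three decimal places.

Power ≈ 0.470

Noncentrality parameter: δ = d / √(1/n₁ + 1/n₂) = 0.44 / √(1/43 + 1/130) = 2.5011
Critical value for a two-sided test at α = 0.01: z_{α/2} = 2.576.
Power = Φ(δ − 2.576) + Φ(−δ − 2.576) = Φ(-0.075) + Φ(-5.077) = 0.4702 + 0.0000 = 0.4702.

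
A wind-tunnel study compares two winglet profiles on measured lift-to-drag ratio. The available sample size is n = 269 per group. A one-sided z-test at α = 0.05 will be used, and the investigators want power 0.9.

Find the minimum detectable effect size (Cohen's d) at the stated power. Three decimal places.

d ≈ 0.252

Need Φ(δ − 1.645) = 0.9, so δ = 1.645 + 1.282 = 2.926.
δ = d·√(n/2) ⇒ d = δ/√(n/2) = 2.926/√(269/2) = 0.2523.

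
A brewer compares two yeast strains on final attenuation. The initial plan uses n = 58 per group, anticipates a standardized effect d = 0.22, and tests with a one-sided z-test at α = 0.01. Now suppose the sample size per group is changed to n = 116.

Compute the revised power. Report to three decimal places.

Power ≈ 0.258

With n = 116 per group: δ = d·√(n/2) = 0.22 × √(116/2) = 1.6755. Critical value z_{0.01} = 2.326.
Revised power = P(Z > 2.326 − δ) = Φ(-0.651) = 0.2576.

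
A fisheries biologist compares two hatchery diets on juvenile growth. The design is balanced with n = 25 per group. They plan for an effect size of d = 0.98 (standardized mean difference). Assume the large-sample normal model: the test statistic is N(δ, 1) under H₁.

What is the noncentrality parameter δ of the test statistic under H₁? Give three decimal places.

δ ≈ 3.465

δ = d·√(n/2) = 0.98 × √(25/2) = 3.4648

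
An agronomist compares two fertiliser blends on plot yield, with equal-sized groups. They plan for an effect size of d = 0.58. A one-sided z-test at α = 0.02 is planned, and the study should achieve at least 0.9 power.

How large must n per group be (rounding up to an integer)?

n = 67 per group

For power 0.9 need Φ(δ − z_{0.02}) = 0.9, so δ = z_{0.02} + z_{0.10} = 2.054 + 1.282 = 3.335.
δ = d·√(n/2) ⇒ n = 2(δ/d)² = 2 × (3.335 / 0.58)² = 66.14.
Round up to the next whole unit.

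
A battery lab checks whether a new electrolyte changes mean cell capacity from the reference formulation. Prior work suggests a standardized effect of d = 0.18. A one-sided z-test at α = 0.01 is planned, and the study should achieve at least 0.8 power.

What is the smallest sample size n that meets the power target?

Set Φ(δ − 2.326) = 0.8; then δ − 2.326 = Φ⁻¹(0.8) = 0.842, giving δ = 3.168.
δ = d·√n ⇒ n = (δ/d)² = (3.168 / 0.18)² = 309.75.
Rounding up, n = 310.

n = 310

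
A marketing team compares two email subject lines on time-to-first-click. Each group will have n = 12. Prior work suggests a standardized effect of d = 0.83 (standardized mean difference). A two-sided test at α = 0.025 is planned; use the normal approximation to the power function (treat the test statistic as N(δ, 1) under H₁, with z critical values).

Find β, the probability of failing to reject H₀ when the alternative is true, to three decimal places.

β ≈ 0.583

Noncentrality parameter: δ = d·√(n/2) = 0.83 × √(12/2) = 2.0331
Two-sided α = 0.025 → critical value z_{0.0125} = 2.241.
Power = Φ(δ − 2.241) + Φ(−δ − 2.241) = Φ(-0.208) + Φ(-4.274) = 0.4175 + 0.0000 = 0.4175.
Type II error: β = 1 − power = 1 − 0.4175 = 0.5825.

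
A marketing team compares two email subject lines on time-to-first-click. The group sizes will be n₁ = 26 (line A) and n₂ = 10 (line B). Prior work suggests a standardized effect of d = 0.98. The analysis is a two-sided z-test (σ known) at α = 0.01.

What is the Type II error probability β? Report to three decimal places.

Noncentrality parameter: δ = d / √(1/n₁ + 1/n₂) = 0.98 / √(1/26 + 1/10) = 2.6337
Critical value for a two-sided test at α = 0.01: z_{α/2} = 2.576.
Power = Φ(δ − 2.576) + Φ(−δ − 2.576) = Φ(0.058) + Φ(-5.210) = 0.5231 + 0.0000 = 0.5231.
Type II error: β = 1 − power = 1 − 0.5231 = 0.4769.

β ≈ 0.477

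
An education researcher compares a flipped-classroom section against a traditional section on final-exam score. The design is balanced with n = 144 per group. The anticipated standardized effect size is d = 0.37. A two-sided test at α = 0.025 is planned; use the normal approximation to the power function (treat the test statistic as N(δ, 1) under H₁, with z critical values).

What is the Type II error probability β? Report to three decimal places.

β ≈ 0.185

Noncentrality parameter: λ = d·√(n/2) = 0.37 × √(144/2) = 3.1396
Two-sided α = 0.025 → critical value z_{0.0125} = 2.241.
Power = Φ(λ − 2.241) + Φ(−λ − 2.241) = Φ(0.898) + Φ(-5.381) = 0.8154 + 0.0000 = 0.8154.
Type II error: β = 1 − power = 1 − 0.8154 = 0.1846.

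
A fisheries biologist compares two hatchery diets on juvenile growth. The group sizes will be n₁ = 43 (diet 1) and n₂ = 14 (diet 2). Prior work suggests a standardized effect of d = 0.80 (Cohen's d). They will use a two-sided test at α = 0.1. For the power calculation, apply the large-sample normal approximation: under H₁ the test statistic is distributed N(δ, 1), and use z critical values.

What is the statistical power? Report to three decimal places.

Power ≈ 0.830

Noncentrality parameter: δ = d / √(1/n₁ + 1/n₂) = 0.80 / √(1/43 + 1/14) = 2.5999
Two-sided α = 0.1 → critical value z_{0.05} = 1.645.
Power = Φ(δ − 1.645) + Φ(−δ − 1.645) = Φ(0.955) + Φ(-4.245) = 0.8302 + 0.0000 = 0.8302.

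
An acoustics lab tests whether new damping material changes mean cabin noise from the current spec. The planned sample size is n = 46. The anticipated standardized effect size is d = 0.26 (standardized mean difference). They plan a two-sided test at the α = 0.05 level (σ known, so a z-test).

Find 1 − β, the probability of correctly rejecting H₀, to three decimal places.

Noncentrality parameter: δ = d·√n = 0.26 × √46 = 1.7634
Critical value for a two-sided test at α = 0.05: z_{α/2} = 1.960.
Power = Φ(δ − 1.960) + Φ(−δ − 1.960) = Φ(-0.197) + Φ(-3.723) = 0.4221 + 0.0001 = 0.4222.

Power ≈ 0.422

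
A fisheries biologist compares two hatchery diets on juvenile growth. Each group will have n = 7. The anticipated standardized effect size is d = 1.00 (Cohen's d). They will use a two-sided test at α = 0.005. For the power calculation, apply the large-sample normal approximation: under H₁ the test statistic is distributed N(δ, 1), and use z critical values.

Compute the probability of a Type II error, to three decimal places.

Noncentrality parameter: λ = d·√(n/2) = 1.00 × √(7/2) = 1.8708
Critical value for a two-sided test at α = 0.005: z_{α/2} = 2.807.
Power = Φ(λ − 2.807) + Φ(−λ − 2.807) = Φ(-0.936) + Φ(-4.678) = 0.1746 + 0.0000 = 0.1746.
Type II error: β = 1 − power = 1 − 0.1746 = 0.8254.

β ≈ 0.825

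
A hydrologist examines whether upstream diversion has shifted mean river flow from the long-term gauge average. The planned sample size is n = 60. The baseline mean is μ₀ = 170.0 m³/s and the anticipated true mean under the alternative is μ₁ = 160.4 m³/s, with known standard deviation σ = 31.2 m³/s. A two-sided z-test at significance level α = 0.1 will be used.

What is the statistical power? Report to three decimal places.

Standardized effect: d = |μ₁ − μ₀| / σ = |160.4 − 170.0| / 31.2 = 0.3077
Noncentrality parameter: δ = d·√n = 0.3077 × √60 = 2.3834
Critical value for a two-sided test at α = 0.1: z_{α/2} = 1.645.
Power = Φ(δ − 1.645) + Φ(−δ − 1.645) = Φ(0.739) + Φ(-4.028) = 0.7699 + 0.0000 = 0.7699.

Power ≈ 0.770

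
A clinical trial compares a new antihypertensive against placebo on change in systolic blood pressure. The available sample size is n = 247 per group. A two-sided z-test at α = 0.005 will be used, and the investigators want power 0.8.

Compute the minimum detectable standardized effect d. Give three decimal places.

d ≈ 0.328

Need Φ(δ − 2.807) = 0.8, so δ = 2.807 + 0.842 = 3.649.
(The second rejection-region term Φ(−δ − z_{α/2}) is negligible and dropped.)
δ = d·√(n/2) ⇒ d = δ/√(n/2) = 3.649/√(247/2) = 0.3283.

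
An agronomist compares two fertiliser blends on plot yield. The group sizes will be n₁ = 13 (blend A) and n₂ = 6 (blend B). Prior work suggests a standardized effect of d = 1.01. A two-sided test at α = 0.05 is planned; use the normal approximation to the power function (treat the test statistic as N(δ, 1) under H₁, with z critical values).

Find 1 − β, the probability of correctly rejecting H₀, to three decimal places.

Noncentrality parameter: δ = d / √(1/n₁ + 1/n₂) = 1.01 / √(1/13 + 1/6) = 2.0464
Two-sided α = 0.05 → critical value z_{0.025} = 1.960.
Power = Φ(δ − 1.960) + Φ(−δ − 1.960) = Φ(0.086) + Φ(-4.006) = 0.5344 + 0.0000 = 0.5345.

Power ≈ 0.534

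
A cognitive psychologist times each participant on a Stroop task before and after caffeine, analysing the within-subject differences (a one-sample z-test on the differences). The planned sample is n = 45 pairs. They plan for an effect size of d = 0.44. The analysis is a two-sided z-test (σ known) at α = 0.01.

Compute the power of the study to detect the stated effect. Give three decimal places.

Power ≈ 0.646

Noncentrality parameter: δ = d·√n = 0.44 × √45 = 2.9516
Critical value for a two-sided test at α = 0.01: z_{α/2} = 2.576.
Power = Φ(δ − 2.576) + Φ(−δ − 2.576) = Φ(0.376) + Φ(-5.527) = 0.6465 + 0.0000 = 0.6465.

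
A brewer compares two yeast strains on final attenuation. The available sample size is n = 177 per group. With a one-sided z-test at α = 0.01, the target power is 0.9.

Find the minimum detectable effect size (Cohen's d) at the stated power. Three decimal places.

Need Φ(δ − 2.326) = 0.9, so δ = 2.326 + 1.282 = 3.608.
δ = d·√(n/2) ⇒ d = δ/√(n/2) = 3.608/√(177/2) = 0.3835.

d ≈ 0.384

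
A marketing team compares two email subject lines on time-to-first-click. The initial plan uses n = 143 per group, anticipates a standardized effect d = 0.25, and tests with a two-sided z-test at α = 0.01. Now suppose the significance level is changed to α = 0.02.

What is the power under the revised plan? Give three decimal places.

Power ≈ 0.416

δ = d·√(n/2) = 0.25 × √(143/2) = 2.1139 (unchanged). New critical value: z_{0.01} = 2.326.
Revised power = Φ(δ − 2.326) + Φ(−δ − 2.326) = Φ(-0.212) + Φ(-4.440) = 0.4159 + 0.0000 = 0.4159.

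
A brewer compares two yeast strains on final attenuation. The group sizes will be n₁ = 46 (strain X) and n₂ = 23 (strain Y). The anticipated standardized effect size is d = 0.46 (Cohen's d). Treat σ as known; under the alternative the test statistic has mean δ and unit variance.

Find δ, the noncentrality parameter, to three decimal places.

δ ≈ 1.801

δ = d / √(1/n₁ + 1/n₂) = 0.46 / √(1/46 + 1/23) = 1.8013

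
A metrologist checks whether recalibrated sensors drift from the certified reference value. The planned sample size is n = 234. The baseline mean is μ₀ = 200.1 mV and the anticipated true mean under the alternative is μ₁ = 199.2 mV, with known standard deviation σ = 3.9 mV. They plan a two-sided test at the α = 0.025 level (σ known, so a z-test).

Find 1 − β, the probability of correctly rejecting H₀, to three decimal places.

Standardized effect: d = |μ₁ − μ₀| / σ = |199.2 − 200.1| / 3.9 = 0.2308
Noncentrality parameter: δ = d·√n = 0.2308 × √234 = 3.5301
Two-sided α = 0.025 → critical value z_{0.0125} = 2.241.
Power = Φ(δ − 2.241) + Φ(−δ − 2.241) = Φ(1.289) + Φ(-5.771) = 0.9012 + 0.0000 = 0.9012.

Power ≈ 0.901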